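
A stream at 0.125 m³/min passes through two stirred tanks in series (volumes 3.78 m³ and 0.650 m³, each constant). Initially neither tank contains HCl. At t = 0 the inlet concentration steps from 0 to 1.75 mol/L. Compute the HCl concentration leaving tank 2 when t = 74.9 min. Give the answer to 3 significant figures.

1.57 mol/L

Time constants: τᵢ = Vᵢ/Q for each well-mixed tank.
τ₁ = 3.78/0.125 = 30.240 min; τ₂ = 0.650/0.125 = 5.2000 min.
Solving the cascade with C₁(0)=C₂(0)=0 gives C₂(t) = C_in[1 − (τ₁ e^(−t/τ₁) − τ₂ e^(−t/τ₂))/(τ₁ − τ₂)].
At t = 74.9: e^(−t/τ₁) = 0.084007, e^(−t/τ₂) = 5.5525e-07.
C₂ = 1.75·[1 − (30.240·0.084007 − 5.2000·5.5525e-07)/(25.040)] = 1.75·0.89855 = 1.5725 mol/L.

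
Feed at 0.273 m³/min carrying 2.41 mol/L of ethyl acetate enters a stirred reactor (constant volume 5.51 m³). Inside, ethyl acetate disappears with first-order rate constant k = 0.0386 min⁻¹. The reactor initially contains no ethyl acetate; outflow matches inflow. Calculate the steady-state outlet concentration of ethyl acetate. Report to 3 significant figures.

1.35 mol/L

Accumulation = in − out − consumed: V dC/dt = Q C_in − Q C − k V C.
Steady state (dC/dt = 0): C_ss = Q C_in/(Q + kV) = C_in/(1 + kV/Q).
C_ss = 0.273·2.41/(0.273 + 0.0386·5.51) = 0.65793/0.48569 = 1.3546 mol/L.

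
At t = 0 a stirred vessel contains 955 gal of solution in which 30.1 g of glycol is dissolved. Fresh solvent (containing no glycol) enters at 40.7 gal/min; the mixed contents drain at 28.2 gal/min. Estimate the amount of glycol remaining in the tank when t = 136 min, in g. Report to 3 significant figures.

Let m(t) be the amount of glycol. Volume: V(t) = V₀ + (Q_in − Q_out) t = 955 + 12.500 t; V(136) = 2655.0 gal.
No glycol enters, so dm/dt = −Q_out · (m/V).
Separate: dm/m = −Q_out dt/V(t) ⇒ ln(m/m₀) = −(Q_out/(Q_in−Q_out)) ln(V/V₀).
m = m₀ (V₀/V)^(Q_out/(Q_in−Q_out)) = 30.1 × (955/2655.0)^(2.2560) = 2.9975 g.

3.00 g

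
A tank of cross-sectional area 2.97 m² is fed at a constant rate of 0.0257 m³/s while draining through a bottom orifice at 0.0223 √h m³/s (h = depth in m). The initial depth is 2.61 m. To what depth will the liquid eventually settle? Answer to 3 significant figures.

Level balance: A dh/dt = 0.0257 − 0.0223 √h. Setting dh/dt = 0:
Q_in = 0.0223 √h_ss ⇒ √h_ss = 0.0257/0.0223 = 1.1525.
h_ss = 1.1525² = 1.3282 m. (Since h₀ = 2.61 m > h_ss, the level will fall toward this value.)

1.33 m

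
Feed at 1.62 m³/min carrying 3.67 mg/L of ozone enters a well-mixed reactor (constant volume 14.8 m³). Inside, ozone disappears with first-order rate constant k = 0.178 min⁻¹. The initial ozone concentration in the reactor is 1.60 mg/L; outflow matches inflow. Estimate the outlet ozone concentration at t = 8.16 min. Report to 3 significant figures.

Species balance: V dC/dt = Q C_in − Q C − k V C.
dC/dt = (Q/V) C_in − (Q/V + k) C; effective rate a = Q/V + k = 0.10946 + 0.178 = 0.28746 min⁻¹.
C_ss = Q C_in/(Q + kV) = 1.3975 mg/L; C(t) = C_ss + (C₀ − C_ss) e^(−a t).
C(8.16) = 1.3975 + (0.20253)·e^(−0.28746·8.16) = 1.3975 + (0.20253)·0.095783 = 1.4169 mg/L.

1.42 mg/L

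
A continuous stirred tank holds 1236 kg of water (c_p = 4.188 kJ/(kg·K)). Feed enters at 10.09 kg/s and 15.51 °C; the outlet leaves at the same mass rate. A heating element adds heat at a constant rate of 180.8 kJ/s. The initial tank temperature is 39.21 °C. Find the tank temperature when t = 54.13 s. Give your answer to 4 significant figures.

Unsteady energy balance on the tank contents: M c_p dT/dt = ṁ c_p (T_in − T) + 180.8.
τ = M/ṁ = 122.498 s; T_ss = T_in + Q̇/(ṁ c_p) = 15.51 + 180.8/(10.09·4.188) = 19.7886 °C.
This is linear first-order; T(t) = T_ss + (T₀ − T_ss) e^(−t/τ).
T(54.13) = 19.7886 + (19.4214)·e^(−54.13/122.498) = 19.7886 + (19.4214)·0.642823 = 32.2731 °C.

32.27 °C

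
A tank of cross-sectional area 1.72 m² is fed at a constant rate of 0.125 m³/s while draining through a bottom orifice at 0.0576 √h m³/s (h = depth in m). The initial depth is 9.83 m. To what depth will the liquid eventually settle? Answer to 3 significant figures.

A dh/dt = Q_in − 0.0576 √h. Steady state requires inflow = outflow:
Q_in = 0.0576 √h_ss ⇒ √h_ss = 0.125/0.0576 = 2.1701.
h_ss = 2.1701² = 4.7095 m. (Since h₀ = 9.83 m > h_ss, the level will fall toward this value.)

4.71 m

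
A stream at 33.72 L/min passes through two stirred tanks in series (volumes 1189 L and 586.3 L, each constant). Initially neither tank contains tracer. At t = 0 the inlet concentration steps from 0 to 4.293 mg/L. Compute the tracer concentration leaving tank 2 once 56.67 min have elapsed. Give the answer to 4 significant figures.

2.756 mg/L

Species balance on tank i: dCᵢ/dt = (Cᵢ₋₁ − Cᵢ)/τᵢ with τᵢ = Vᵢ/Q.
τ₁ = 1189/33.72 = 35.2610 min; τ₂ = 586.3/33.72 = 17.3873 min.
Tank 1: C₁ = C_in(1 − e^(−t/τ₁)). Tank 2 (τ₁ ≠ τ₂): C₂ = C_in[1 − (τ₁ e^(−t/τ₁) − τ₂ e^(−t/τ₂))/(τ₁ − τ₂)].
At t = 56.67: e^(−t/τ₁) = 0.200456, e^(−t/τ₂) = 0.0384163.
C₂ = 4.293·[1 − (35.2610·0.200456 − 17.3873·0.0384163)/(17.8737)] = 4.293·0.641913 = 2.75573 mg/L.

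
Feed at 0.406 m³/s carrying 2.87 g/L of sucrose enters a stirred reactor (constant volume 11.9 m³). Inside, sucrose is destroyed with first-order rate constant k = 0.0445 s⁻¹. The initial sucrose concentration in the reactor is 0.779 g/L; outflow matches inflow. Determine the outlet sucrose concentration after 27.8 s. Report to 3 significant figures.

V dC/dt = Q(C_in − C) − k V C.
This is linear with rate a = Q/V + k = 0.078618 s⁻¹.
C_ss = Q C_in/(Q + kV) = 1.2455 g/L; C(t) = C_ss + (C₀ − C_ss) e^(−a t).
C(27.8) = 1.2455 + (-0.46649)·e^(−0.078618·27.8) = 1.2455 + (-0.46649)·0.11241 = 1.1931 g/L.

1.19 g/L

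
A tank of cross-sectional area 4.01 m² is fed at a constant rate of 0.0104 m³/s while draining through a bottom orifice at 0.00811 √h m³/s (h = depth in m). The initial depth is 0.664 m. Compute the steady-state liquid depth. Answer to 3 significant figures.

Accumulation of liquid (constant cross-section A): A dh/dt = Q_in − 0.00811 √h. At steady state dh/dt = 0:
Q_in = 0.00811 √h_ss ⇒ √h_ss = 0.0104/0.00811 = 1.2824.
h_ss = 1.2824² = 1.6445 m. (Since h₀ = 0.664 m < h_ss, the level will rise toward this value.)

1.64 m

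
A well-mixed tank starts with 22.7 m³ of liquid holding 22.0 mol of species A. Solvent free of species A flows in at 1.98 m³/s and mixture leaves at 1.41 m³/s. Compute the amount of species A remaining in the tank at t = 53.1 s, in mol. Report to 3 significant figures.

2.70 mol

Total volume: dV/dt = Q_in − Q_out = 0.57000 m³/s, so V(t) = 22.7 + 0.57000 t and V(53.1) = 52.967 m³.
Species balance (pure solvent in): dm/dt = −Q_out · m/V(t).
dm/m = −Q_out dt/(V₀ + 0.57000 t); integrating gives ln(m/m₀) = −(Q_out/(Q_in−Q_out)) ln(V/V₀).
m = m₀ (V₀/V)^(Q_out/(Q_in−Q_out)) = 22.0 × (22.7/52.967)^(2.4737) = 2.7049 mol.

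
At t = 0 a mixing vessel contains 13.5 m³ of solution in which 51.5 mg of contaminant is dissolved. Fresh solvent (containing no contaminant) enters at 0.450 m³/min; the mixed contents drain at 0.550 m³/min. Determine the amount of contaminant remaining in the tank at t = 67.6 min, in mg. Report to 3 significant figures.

Total volume: dV/dt = Q_in − Q_out = -0.10000 m³/min, so V(t) = 13.5 − 0.10000 t and V(67.6) = 6.7400 m³.
Species balance (pure solvent in): dm/dt = −Q_out · m/V(t).
dm/m = −Q_out dt/(V₀ − 0.10000 t); integrating gives ln(m/m₀) = −(Q_out/(Q_in−Q_out)) ln(V/V₀).
m = m₀ (V₀/V)^(Q_out/(Q_in−Q_out)) = 51.5 × (13.5/6.7400)^(-5.5000) = 1.1288 mg.

1.13 mg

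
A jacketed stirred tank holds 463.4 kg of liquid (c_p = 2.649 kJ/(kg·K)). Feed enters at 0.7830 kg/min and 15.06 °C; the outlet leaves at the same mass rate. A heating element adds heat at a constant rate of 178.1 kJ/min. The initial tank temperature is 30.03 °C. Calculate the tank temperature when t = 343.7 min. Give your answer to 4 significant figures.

First-law balance (no shaft work): M c_p dT/dt = ṁ c_p (T_in − T) + 178.1.
τ = M/ṁ = 591.826 min; T_ss = T_in + Q̇/(ṁ c_p) = 15.06 + 178.1/(0.7830·2.649) = 100.926 °C.
T approaches T_ss exponentially: T(t) = T_ss + (T₀ − T_ss) e^(−t/τ).
T(343.7) = 100.926 + (-70.8958)·e^(−343.7/591.826) = 100.926 + (-70.8958)·0.559482 = 61.2609 °C.

61.26 °C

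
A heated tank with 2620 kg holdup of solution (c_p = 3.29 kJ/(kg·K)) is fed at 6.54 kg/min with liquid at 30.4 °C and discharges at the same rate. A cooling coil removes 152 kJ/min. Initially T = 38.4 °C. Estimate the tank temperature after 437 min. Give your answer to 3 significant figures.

28.4 °C

Heat balance on the well-mixed liquid: M c_p dT/dt = ṁ c_p (T_in − T) − 152.
τ = M/ṁ = 400.61 min; T_ss = T_in − Q̇/(ṁ c_p) = 30.4 − 152/(6.54·3.29) = 23.336 °C.
Integrating: T(t) = T_ss + (T₀ − T_ss) e^(−t/τ).
T(437) = 23.336 + (15.064)·e^(−437/400.61) = 23.336 + (15.064)·0.33594 = 28.396 °C.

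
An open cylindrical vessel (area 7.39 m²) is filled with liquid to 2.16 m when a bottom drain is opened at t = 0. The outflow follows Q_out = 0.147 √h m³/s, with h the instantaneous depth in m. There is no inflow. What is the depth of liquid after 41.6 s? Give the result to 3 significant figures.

1.12 m

With no inflow, A dh/dt = −0.147 √h.
This is separable: 2 d(√h)/dt = −0.147/A, so √h = √h₀ − (0.147/(2A)) t.
√h = √2.16 − 0.147·41.6/(2·7.39) = 1.4697 − 0.41375 = 1.0559.
h = 1.0559² = 1.1150 m.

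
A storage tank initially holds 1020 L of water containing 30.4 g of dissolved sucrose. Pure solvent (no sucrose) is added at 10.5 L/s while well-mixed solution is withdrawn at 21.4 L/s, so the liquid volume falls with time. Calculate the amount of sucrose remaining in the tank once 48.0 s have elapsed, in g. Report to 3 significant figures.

Total volume: dV/dt = Q_in − Q_out = -10.900 L/s, so V(t) = 1020 − 10.900 t and V(48.0) = 496.80 L.
Species balance (pure solvent in): dm/dt = −Q_out · m/V(t).
dm/m = −Q_out dt/(V₀ − 10.900 t); integrating gives ln(m/m₀) = −(Q_out/(Q_in−Q_out)) ln(V/V₀).
m = m₀ (V₀/V)^(Q_out/(Q_in−Q_out)) = 30.4 × (1020/496.80)^(-1.9633) = 7.4046 g.

7.40 g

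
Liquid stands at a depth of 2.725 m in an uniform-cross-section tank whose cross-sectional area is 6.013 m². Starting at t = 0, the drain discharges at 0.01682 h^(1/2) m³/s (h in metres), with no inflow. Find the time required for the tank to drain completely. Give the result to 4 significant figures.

1180 s

Volume balance on the tank: A dh/dt = −0.01682 √h.
∫ h^(−1/2) dh = −(0.01682/A) ∫ dt, giving 2√h = 2√h₀ − (0.01682/A) t.
Set h = 0: 2√h₀ = (0.01682/A) t_empty ⇒ t_empty = 2A√h₀/0.01682.
t_empty = 2·6.013·√2.725/0.01682 = 12.0260·1.65076/0.01682 = 1180.26 s.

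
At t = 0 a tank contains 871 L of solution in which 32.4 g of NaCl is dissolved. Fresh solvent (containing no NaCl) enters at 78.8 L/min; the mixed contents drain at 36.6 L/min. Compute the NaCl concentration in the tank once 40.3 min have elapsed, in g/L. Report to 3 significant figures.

Let m(t) be the amount of NaCl. Volume: V(t) = V₀ + (Q_in − Q_out) t = 871 + 42.200 t; V(40.3) = 2571.7 L.
Solute balance: dm/dt = 0 − Q_out C = −Q_out m/V(t).
Separate: dm/m = −Q_out dt/V(t) ⇒ ln(m/m₀) = −(Q_out/(Q_in−Q_out)) ln(V/V₀).
m = m₀ (V₀/V)^(Q_out/(Q_in−Q_out)) = 32.4 × (871/2571.7)^(0.86730) = 12.669 g.
C = m/V = 12.669/2571.7 = 0.0049264 g/L.

0.00493 g/L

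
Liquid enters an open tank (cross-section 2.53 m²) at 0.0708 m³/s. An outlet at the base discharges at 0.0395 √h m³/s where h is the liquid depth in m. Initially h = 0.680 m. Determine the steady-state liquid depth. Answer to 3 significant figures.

A dh/dt = Q_in − 0.0395 √h. Steady state requires inflow = outflow:
Q_in = 0.0395 √h_ss ⇒ √h_ss = 0.0708/0.0395 = 1.7924.
h_ss = 1.7924² = 3.2127 m. (Since h₀ = 0.680 m < h_ss, the level will rise toward this value.)

3.21 m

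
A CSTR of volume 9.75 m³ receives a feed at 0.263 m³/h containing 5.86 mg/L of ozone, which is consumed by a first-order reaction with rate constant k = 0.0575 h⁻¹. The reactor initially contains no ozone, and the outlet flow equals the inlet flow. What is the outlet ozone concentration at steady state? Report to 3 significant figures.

1.87 mg/L

V dC/dt = Q(C_in − C) − k V C.
Steady state (dC/dt = 0): C_ss = Q C_in/(Q + kV) = C_in/(1 + kV/Q).
C_ss = 0.263·5.86/(0.263 + 0.0575·9.75) = 1.5412/0.82363 = 1.8712 mg/L.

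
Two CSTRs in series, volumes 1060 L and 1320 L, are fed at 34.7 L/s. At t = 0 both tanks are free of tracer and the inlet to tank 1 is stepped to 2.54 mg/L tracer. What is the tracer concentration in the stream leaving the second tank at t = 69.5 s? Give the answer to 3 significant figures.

1.53 mg/L

Each tank obeys Vᵢ dCᵢ/dt = Q(Cᵢ₋₁ − Cᵢ), so τᵢ = Vᵢ/Q.
τ₁ = 1060/34.7 = 30.548 s; τ₂ = 1320/34.7 = 38.040 s.
Solving the cascade with C₁(0)=C₂(0)=0 gives C₂(t) = C_in[1 − (τ₁ e^(−t/τ₁) − τ₂ e^(−t/τ₂))/(τ₁ − τ₂)].
At t = 69.5: e^(−t/τ₁) = 0.10278, e^(−t/τ₂) = 0.16089.
C₂ = 2.54·[1 − (30.548·0.10278 − 38.040·0.16089)/(-7.4928)] = 2.54·0.60219 = 1.5296 mg/L.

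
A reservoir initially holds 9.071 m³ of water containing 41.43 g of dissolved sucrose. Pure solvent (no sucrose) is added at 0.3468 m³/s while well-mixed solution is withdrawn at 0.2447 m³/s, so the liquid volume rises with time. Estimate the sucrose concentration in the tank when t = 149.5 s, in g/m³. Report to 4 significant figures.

0.1599 g/m³

Let m(t) be the amount of sucrose. Volume: V(t) = V₀ + (Q_in − Q_out) t = 9.071 + 0.102100 t; V(149.5) = 24.3349 m³.
No sucrose enters, so dm/dt = −Q_out · (m/V).
Separate: dm/m = −Q_out dt/V(t) ⇒ ln(m/m₀) = −(Q_out/(Q_in−Q_out)) ln(V/V₀).
m = m₀ (V₀/V)^(Q_out/(Q_in−Q_out)) = 41.43 × (9.071/24.3349)^(2.39667) = 3.89190 g.
C = m/V = 3.89190/24.3349 = 0.159930 g/m³.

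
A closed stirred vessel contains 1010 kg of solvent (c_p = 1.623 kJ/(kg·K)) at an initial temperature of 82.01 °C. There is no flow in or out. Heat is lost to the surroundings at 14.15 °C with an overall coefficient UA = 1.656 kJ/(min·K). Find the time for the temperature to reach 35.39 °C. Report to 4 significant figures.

Unsteady energy balance on the tank contents: M c_p dT/dt = −UA(T − T_amb).
τ = M c_p/UA = 989.873 min; T_ss = T_amb = 14.1500 °C.
T(t) = T_ss + (T₀ − T_ss)e^(−t/τ); set T = 35.39:
t = −τ ln[(T − T_ss)/(T₀ − T_ss)] = −989.873 · ln(0.312997) = 1149.80 min.

1150 min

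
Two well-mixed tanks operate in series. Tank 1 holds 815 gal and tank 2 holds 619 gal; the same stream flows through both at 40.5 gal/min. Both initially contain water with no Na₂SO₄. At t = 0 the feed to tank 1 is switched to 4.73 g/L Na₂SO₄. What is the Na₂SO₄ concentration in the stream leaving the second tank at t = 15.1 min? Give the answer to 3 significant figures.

1.00 g/L

Time constants: τᵢ = Vᵢ/Q for each well-mixed tank.
τ₁ = 815/40.5 = 20.123 min; τ₂ = 619/40.5 = 15.284 min.
Solving the cascade with C₁(0)=C₂(0)=0 gives C₂(t) = C_in[1 − (τ₁ e^(−t/τ₁) − τ₂ e^(−t/τ₂))/(τ₁ − τ₂)].
At t = 15.1: e^(−t/τ₁) = 0.47219, e^(−t/τ₂) = 0.37233.
C₂ = 4.73·[1 − (20.123·0.47219 − 15.284·0.37233)/(4.8395)] = 4.73·0.21244 = 1.0048 g/L.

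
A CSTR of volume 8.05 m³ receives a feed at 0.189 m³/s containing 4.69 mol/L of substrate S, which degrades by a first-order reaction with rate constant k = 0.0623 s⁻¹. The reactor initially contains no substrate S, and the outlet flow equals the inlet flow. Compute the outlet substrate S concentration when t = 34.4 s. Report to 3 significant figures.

Accumulation = in − out − consumed: V dC/dt = Q C_in − Q C − k V C.
dC/dt = (Q/V) C_in − (Q/V + k) C; effective rate a = Q/V + k = 0.023478 + 0.0623 = 0.085778 s⁻¹.
C_ss = Q C_in/(Q + kV) = 1.2837 mol/L; C(t) = C_ss + (C₀ − C_ss) e^(−a t).
C(34.4) = 1.2837 + (-1.2837)·e^(−0.085778·34.4) = 1.2837 + (-1.2837)·0.052299 = 1.2166 mol/L.

1.22 mol/L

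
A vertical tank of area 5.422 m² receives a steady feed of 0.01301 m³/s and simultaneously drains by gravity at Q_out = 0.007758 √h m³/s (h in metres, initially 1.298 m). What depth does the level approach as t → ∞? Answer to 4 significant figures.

2.812 m

A dh/dt = Q_in − 0.007758 √h. Steady state requires inflow = outflow:
Q_in = 0.007758 √h_ss ⇒ √h_ss = 0.01301/0.007758 = 1.67698.
h_ss = 1.67698² = 2.81226 m. (Since h₀ = 1.298 m < h_ss, the level will rise toward this value.)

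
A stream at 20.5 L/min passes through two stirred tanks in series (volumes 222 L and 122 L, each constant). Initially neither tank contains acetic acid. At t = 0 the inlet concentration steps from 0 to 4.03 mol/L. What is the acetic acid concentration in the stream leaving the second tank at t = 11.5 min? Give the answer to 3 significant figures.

1.65 mol/L

Each tank obeys Vᵢ dCᵢ/dt = Q(Cᵢ₋₁ − Cᵢ), so τᵢ = Vᵢ/Q.
τ₁ = 222/20.5 = 10.829 min; τ₂ = 122/20.5 = 5.9512 min.
Tank 1: C₁ = C_in(1 − e^(−t/τ₁)). Tank 2 (τ₁ ≠ τ₂): C₂ = C_in[1 − (τ₁ e^(−t/τ₁) − τ₂ e^(−t/τ₂))/(τ₁ − τ₂)].
At t = 11.5: e^(−t/τ₁) = 0.34579, e^(−t/τ₂) = 0.14480.
C₂ = 4.03·[1 − (10.829·0.34579 − 5.9512·0.14480)/(4.8780)] = 4.03·0.40902 = 1.6483 mol/L.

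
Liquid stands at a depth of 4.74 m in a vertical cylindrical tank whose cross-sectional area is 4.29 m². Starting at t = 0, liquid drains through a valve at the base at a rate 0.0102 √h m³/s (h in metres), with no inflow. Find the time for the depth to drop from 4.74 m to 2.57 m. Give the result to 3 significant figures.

483 s

A dh/dt = −Q_out = −0.0102 √h.
This is separable: 2 d(√h)/dt = −0.0102/A, so √h = √h₀ − (0.0102/(2A)) t.
t = 2A(√h₀ − √h)/0.0102 = 2·4.29·(√4.74 − √2.57)/0.0102
  = 8.5800 × (2.1772 − 1.6031) / 0.0102 = 482.86 s.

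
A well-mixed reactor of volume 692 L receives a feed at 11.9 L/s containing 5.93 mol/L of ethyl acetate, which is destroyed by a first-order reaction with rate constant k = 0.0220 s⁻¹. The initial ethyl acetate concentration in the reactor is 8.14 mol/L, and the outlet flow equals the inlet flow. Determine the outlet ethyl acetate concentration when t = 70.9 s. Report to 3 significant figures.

Species balance: V dC/dt = Q C_in − Q C − k V C.
dC/dt = (Q/V) C_in − (Q/V + k) C; effective rate a = Q/V + k = 0.017197 + 0.0220 = 0.039197 s⁻¹.
C_ss = Q C_in/(Q + kV) = 2.6016 mol/L; C(t) = C_ss + (C₀ − C_ss) e^(−a t).
C(70.9) = 2.6016 + (5.5384)·e^(−0.039197·70.9) = 2.6016 + (5.5384)·0.062098 = 2.9456 mol/L.

2.95 mol/L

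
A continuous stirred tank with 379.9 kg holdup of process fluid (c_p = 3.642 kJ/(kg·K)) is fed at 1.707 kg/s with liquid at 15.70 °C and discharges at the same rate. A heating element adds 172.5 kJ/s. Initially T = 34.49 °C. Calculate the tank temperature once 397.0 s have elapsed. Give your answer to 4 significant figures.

41.94 °C

M c_p dT/dt = ṁ c_p (T_in − T) + Q̇.
τ = M/ṁ = 222.554 s; T_ss = T_in + Q̇/(ṁ c_p) = 15.70 + 172.5/(1.707·3.642) = 43.4470 °C.
Integrating: T(t) = T_ss + (T₀ − T_ss) e^(−t/τ).
T(397.0) = 43.4470 + (-8.95697)·e^(−397.0/222.554) = 43.4470 + (-8.95697)·0.167993 = 41.9423 °C.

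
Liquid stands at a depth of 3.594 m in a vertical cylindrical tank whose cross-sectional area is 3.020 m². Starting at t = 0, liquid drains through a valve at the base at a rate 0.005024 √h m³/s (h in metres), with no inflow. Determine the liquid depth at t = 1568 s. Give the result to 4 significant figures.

Mass balance (ρ constant): A dh/dt = −0.005024 √h.
Separate and integrate: 2(√h − √h₀) = −(0.005024/A) t.
√h = √3.594 − 0.005024·1568/(2·3.020) = 1.89578 − 1.30424 = 0.591541.
h = 0.591541² = 0.349921 m.

0.3499 m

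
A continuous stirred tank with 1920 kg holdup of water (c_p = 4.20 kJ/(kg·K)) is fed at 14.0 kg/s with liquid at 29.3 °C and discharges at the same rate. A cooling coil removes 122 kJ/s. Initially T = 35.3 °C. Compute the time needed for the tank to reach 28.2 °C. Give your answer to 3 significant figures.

M c_p dT/dt = ṁ c_p (T_in − T) − Q̇.
τ = M/ṁ = 137.14 s; T_ss = T_in − Q̇/(ṁ c_p) = 27.225 °C.
T(t) = T_ss + (T₀ − T_ss) e^(−t/τ). Set T = 28.2:
e^(−t/τ) = (28.2 − 27.225)/(35.3 − 27.225) = 0.12072
t = −137.14 · ln(0.12072) = 289.95 s.

290 s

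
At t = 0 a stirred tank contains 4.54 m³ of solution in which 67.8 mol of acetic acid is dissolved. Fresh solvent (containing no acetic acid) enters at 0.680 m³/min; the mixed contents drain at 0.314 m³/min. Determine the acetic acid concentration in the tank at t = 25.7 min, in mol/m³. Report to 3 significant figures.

1.86 mol/m³

Total volume: dV/dt = Q_in − Q_out = 0.36600 m³/min, so V(t) = 4.54 + 0.36600 t and V(25.7) = 13.946 m³.
Species balance (pure solvent in): dm/dt = −Q_out · m/V(t).
dm/m = −Q_out dt/(V₀ + 0.36600 t); integrating gives ln(m/m₀) = −(Q_out/(Q_in−Q_out)) ln(V/V₀).
m = m₀ (V₀/V)^(Q_out/(Q_in−Q_out)) = 67.8 × (4.54/13.946)^(0.85792) = 25.887 mol.
C = m/V = 25.887/13.946 = 1.8562 mol/m³.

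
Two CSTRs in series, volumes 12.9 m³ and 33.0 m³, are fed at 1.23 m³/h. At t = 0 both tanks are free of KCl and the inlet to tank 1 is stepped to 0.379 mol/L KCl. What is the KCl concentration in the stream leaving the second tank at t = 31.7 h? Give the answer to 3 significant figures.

0.200 mol/L

Time constants: τᵢ = Vᵢ/Q for each well-mixed tank.
τ₁ = 12.9/1.23 = 10.488 h; τ₂ = 33.0/1.23 = 26.829 h.
Tank 1: C₁ = C_in(1 − e^(−t/τ₁)). Tank 2 (τ₁ ≠ τ₂): C₂ = C_in[1 − (τ₁ e^(−t/τ₁) − τ₂ e^(−t/τ₂))/(τ₁ − τ₂)].
At t = 31.7: e^(−t/τ₁) = 0.048677, e^(−t/τ₂) = 0.30680.
C₂ = 0.379·[1 − (10.488·0.048677 − 26.829·0.30680)/(-16.341)] = 0.379·0.52753 = 0.19993 mol/L.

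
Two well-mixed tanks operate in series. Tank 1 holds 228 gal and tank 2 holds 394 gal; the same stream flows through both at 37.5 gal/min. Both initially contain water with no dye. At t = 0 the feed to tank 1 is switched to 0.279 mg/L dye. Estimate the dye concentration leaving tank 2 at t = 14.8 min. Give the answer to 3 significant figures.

Time constants: τᵢ = Vᵢ/Q for each well-mixed tank.
τ₁ = 228/37.5 = 6.0800 min; τ₂ = 394/37.5 = 10.507 min.
Solving the cascade with C₁(0)=C₂(0)=0 gives C₂(t) = C_in[1 − (τ₁ e^(−t/τ₁) − τ₂ e^(−t/τ₂))/(τ₁ − τ₂)].
At t = 14.8: e^(−t/τ₁) = 0.087667, e^(−t/τ₂) = 0.24448.
C₂ = 0.279·[1 − (6.0800·0.087667 − 10.507·0.24448)/(-4.4267)] = 0.279·0.54014 = 0.15070 mg/L.

0.151 mg/L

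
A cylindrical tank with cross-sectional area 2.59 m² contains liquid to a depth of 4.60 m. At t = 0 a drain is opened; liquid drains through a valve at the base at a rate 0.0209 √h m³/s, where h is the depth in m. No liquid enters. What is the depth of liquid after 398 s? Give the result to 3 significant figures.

0.290 m

A dh/dt = −Q_out = −0.0209 √h.
This is separable: 2 d(√h)/dt = −0.0209/A, so √h = √h₀ − (0.0209/(2A)) t.
√h = √4.60 − 0.0209·398/(2·2.59) = 2.1448 − 1.6058 = 0.53893.
h = 0.53893² = 0.29045 m.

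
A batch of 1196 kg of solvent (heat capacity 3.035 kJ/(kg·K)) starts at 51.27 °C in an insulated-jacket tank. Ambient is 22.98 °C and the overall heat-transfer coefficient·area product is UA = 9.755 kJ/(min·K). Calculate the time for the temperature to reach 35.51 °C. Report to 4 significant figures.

First-law balance (no shaft work): M c_p dT/dt = −UA(T − T_amb).
τ = M c_p/UA = 372.103 min; T_ss = T_amb = 22.9800 °C.
T(t) = T_ss + (T₀ − T_ss)e^(−t/τ); set T = 35.51:
t = −τ ln[(T − T_ss)/(T₀ − T_ss)] = −372.103 · ln(0.442913) = 303.034 min.

303.0 min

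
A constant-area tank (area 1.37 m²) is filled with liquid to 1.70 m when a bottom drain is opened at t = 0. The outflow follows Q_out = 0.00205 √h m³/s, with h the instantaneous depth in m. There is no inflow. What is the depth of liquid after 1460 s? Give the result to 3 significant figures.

0.0447 m

A dh/dt = −Q_out = −0.00205 √h.
This is separable: 2 d(√h)/dt = −0.00205/A, so √h = √h₀ − (0.00205/(2A)) t.
√h = √1.70 − 0.00205·1460/(2·1.37) = 1.3038 − 1.0923 = 0.21150.
h = 0.21150² = 0.044734 m.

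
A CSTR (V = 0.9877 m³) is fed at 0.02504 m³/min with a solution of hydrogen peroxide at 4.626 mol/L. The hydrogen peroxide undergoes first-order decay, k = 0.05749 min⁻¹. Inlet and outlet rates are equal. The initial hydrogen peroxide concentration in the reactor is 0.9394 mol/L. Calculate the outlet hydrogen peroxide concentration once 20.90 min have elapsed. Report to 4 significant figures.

1.331 mol/L

V dC/dt = Q(C_in − C) − k V C.
This is linear with rate a = Q/V + k = 0.0828418 min⁻¹.
C_ss = Q C_in/(Q + kV) = 1.41568 mol/L; C(t) = C_ss + (C₀ − C_ss) e^(−a t).
C(20.90) = 1.41568 + (-0.476280)·e^(−0.0828418·20.90) = 1.41568 + (-0.476280)·0.177037 = 1.33136 mol/L.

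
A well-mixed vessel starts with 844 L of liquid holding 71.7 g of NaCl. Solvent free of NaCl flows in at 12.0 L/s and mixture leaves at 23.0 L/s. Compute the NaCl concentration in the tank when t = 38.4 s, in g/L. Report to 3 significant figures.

0.0398 g/L

Let m(t) be the amount of NaCl. Volume: V(t) = V₀ + (Q_in − Q_out) t = 844 − 11.000 t; V(38.4) = 421.60 L.
No NaCl enters, so dm/dt = −Q_out · (m/V).
Separate: dm/m = −Q_out dt/V(t) ⇒ ln(m/m₀) = −(Q_out/(Q_in−Q_out)) ln(V/V₀).
m = m₀ (V₀/V)^(Q_out/(Q_in−Q_out)) = 71.7 × (844/421.60)^(-2.0909) = 16.797 g.
C = m/V = 16.797/421.60 = 0.039841 g/L.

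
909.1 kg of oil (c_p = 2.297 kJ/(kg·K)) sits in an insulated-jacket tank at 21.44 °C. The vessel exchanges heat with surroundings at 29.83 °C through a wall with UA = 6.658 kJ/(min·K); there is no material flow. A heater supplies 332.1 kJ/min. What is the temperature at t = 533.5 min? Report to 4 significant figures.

Lumped-capacitance energy balance: M c_p dT/dt = UA(T_amb − T) + Q̇.
dT/dt = (T_ss − T)/τ with T_ss = T_amb + Q̇/UA = 29.83 + 332.1/6.658 = 79.7098 °C, τ = M c_p/UA = 909.1·2.297/6.658 = 313.638 min.
Solution: T(t) = T_ss + (T₀ − T_ss) e^(−t/τ).
T(533.5) = 79.7098 + (-58.2698)·0.182500 = 69.0756 °C.

69.08 °C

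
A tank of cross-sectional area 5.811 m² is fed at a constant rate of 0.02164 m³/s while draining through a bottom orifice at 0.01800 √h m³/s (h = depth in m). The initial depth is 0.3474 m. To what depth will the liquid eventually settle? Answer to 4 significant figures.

1.445 m

Unsteady balance on liquid volume: A dh/dt = Q_in − 0.01800 √h. At steady state dh/dt = 0:
Q_in = 0.01800 √h_ss ⇒ √h_ss = 0.02164/0.01800 = 1.20222.
h_ss = 1.20222² = 1.44534 m. (Since h₀ = 0.3474 m < h_ss, the level will rise toward this value.)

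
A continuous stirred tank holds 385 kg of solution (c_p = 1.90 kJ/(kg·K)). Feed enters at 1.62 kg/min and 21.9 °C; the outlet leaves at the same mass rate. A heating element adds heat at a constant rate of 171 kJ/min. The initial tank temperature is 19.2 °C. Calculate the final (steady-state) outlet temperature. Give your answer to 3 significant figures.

77.5 °C

M c_p dT/dt = ṁ c_p (T_in − T) + Q̇.
At steady state dT/dt = 0 ⇒ T_ss = T_in + Q̇/(ṁ c_p) = 21.9 + 171/(1.62·1.90) = 77.456 °C.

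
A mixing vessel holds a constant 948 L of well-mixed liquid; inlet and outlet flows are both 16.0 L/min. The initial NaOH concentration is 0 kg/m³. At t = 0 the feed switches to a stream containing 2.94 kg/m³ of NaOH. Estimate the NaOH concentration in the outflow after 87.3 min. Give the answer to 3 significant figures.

Accumulation = in − out for the solute gives V dC/dt = Q(C_in − C).
Rewrite as dC/dt + C/τ = C_in/τ, τ = V/Q = 59.250 min.
Integrating: C(t) = C_in + (C₀ − C_in) e^(−t/τ).
C(87.3) = 2.94 + (0 − 2.94)·e^(−87.3/59.250) = 2.94 + (-2.9400)·0.22914 = 2.2663 kg/m³.

2.27 kg/m³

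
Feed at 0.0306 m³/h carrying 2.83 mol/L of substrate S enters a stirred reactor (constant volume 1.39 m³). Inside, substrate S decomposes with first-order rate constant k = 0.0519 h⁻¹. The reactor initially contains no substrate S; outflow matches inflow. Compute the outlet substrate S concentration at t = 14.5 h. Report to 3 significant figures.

0.554 mol/L

Accumulation = in − out − consumed: V dC/dt = Q C_in − Q C − k V C.
dC/dt = (Q/V) C_in − (Q/V + k) C; effective rate a = Q/V + k = 0.022014 + 0.0519 = 0.073914 h⁻¹.
C_ss = Q C_in/(Q + kV) = 0.84288 mol/L; C(t) = C_ss + (C₀ − C_ss) e^(−a t).
C(14.5) = 0.84288 + (-0.84288)·e^(−0.073914·14.5) = 0.84288 + (-0.84288)·0.34241 = 0.55427 mol/L.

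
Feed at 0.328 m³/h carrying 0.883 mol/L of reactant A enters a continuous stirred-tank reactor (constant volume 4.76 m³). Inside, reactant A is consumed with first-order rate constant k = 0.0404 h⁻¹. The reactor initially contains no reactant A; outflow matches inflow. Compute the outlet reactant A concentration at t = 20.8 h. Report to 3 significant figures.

0.499 mol/L

Accumulation = in − out − consumed: V dC/dt = Q C_in − Q C − k V C.
dC/dt = (Q/V) C_in − (Q/V + k) C; effective rate a = Q/V + k = 0.068908 + 0.0404 = 0.10931 h⁻¹.
C_ss = Q C_in/(Q + kV) = 0.55664 mol/L; C(t) = C_ss + (C₀ − C_ss) e^(−a t).
C(20.8) = 0.55664 + (-0.55664)·e^(−0.10931·20.8) = 0.55664 + (-0.55664)·0.10294 = 0.49934 mol/L.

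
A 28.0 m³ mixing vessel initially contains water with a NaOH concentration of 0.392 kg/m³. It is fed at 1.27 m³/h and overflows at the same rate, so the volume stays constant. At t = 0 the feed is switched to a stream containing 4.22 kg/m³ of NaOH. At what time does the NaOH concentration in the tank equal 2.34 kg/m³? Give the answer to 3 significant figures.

15.7 h

Mass balance on the solute (V constant): V dC/dt = Q(C_in − C), so τ = V/Q = 22.047 h.
C(t) = C_in + (C₀ − C_in) e^(−t/τ). Set C = 2.34 and solve for t:
e^(−t/τ) = (C − C_in)/(C₀ − C_in) = (2.34 − 4.22)/(0.392 − 4.22) = 0.49112
t = −τ ln(…) = 22.047 × 0.71107 = 15.677 h.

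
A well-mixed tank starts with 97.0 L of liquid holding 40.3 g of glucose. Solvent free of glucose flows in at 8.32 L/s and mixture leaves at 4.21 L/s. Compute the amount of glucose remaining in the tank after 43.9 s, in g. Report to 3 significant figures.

Let m(t) be the amount of glucose. Volume: V(t) = V₀ + (Q_in − Q_out) t = 97.0 + 4.1100 t; V(43.9) = 277.43 L.
Solute balance: dm/dt = 0 − Q_out C = −Q_out m/V(t).
dm/m = −Q_out dt/(V₀ + 4.1100 t); integrating gives ln(m/m₀) = −(Q_out/(Q_in−Q_out)) ln(V/V₀).
m = m₀ (V₀/V)^(Q_out/(Q_in−Q_out)) = 40.3 × (97.0/277.43)^(1.0243) = 13.735 g.

13.7 g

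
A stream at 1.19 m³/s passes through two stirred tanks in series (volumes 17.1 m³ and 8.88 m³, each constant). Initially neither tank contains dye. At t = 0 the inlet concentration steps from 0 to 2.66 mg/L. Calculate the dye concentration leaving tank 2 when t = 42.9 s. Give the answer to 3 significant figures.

2.39 mg/L

Time constants: τᵢ = Vᵢ/Q for each well-mixed tank.
τ₁ = 17.1/1.19 = 14.370 s; τ₂ = 8.88/1.19 = 7.4622 s.
Tank 1: C₁ = C_in(1 − e^(−t/τ₁)). Tank 2 (τ₁ ≠ τ₂): C₂ = C_in[1 − (τ₁ e^(−t/τ₁) − τ₂ e^(−t/τ₂))/(τ₁ − τ₂)].
At t = 42.9: e^(−t/τ₁) = 0.050517, e^(−t/τ₂) = 0.0031860.
C₂ = 2.66·[1 − (14.370·0.050517 − 7.4622·0.0031860)/(6.9076)] = 2.66·0.89835 = 2.3896 mg/L.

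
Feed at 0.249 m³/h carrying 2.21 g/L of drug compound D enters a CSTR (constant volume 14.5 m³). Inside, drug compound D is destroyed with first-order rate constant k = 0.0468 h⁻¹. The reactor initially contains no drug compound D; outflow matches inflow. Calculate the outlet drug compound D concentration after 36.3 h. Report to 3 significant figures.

Species balance: V dC/dt = Q C_in − Q C − k V C.
This is linear with rate a = Q/V + k = 0.063972 h⁻¹.
C_ss = Q C_in/(Q + kV) = 0.59324 g/L; C(t) = C_ss + (C₀ − C_ss) e^(−a t).
C(36.3) = 0.59324 + (-0.59324)·e^(−0.063972·36.3) = 0.59324 + (-0.59324)·0.098058 = 0.53507 g/L.

0.535 g/L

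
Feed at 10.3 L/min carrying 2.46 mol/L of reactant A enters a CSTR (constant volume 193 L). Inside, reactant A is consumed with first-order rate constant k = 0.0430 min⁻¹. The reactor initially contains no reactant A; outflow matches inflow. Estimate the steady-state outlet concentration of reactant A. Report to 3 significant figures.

1.36 mol/L

V dC/dt = Q(C_in − C) − k V C.
Steady state (dC/dt = 0): C_ss = Q C_in/(Q + kV) = C_in/(1 + kV/Q).
C_ss = 10.3·2.46/(10.3 + 0.0430·193) = 25.338/18.599 = 1.3623 mol/L.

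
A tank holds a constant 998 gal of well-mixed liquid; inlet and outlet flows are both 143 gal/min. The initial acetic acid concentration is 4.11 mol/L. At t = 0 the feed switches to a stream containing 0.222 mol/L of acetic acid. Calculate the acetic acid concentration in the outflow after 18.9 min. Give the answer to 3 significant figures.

Species balance on the tank: V dC/dt = Q(C_in − C).
Rewrite as dC/dt + C/τ = C_in/τ, τ = V/Q = 6.9790 min.
C approaches C_in exponentially: C(t) = C_in + (C₀ − C_in) e^(−t/τ).
C(18.9) = 0.222 + (4.11 − 0.222)·e^(−18.9/6.9790) = 0.222 + (3.8880)·0.066662 = 0.48118 mol/L.

0.481 mol/L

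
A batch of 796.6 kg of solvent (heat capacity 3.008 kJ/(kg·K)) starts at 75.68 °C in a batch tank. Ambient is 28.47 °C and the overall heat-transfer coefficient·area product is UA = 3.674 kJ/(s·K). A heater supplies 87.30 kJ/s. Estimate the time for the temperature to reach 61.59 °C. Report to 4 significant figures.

599.1 s

M c_p dT/dt = −UA(T − T_amb) + Q̇.
τ = M c_p/UA = 652.197 s; T_ss = T_amb + Q̇/UA = 28.47 + 87.30/3.674 = 52.2316 °C.
T(t) = T_ss + (T₀ − T_ss)e^(−t/τ); set T = 61.59:
t = −τ ln[(T − T_ss)/(T₀ − T_ss)] = −652.197 · ln(0.399107) = 599.060 s.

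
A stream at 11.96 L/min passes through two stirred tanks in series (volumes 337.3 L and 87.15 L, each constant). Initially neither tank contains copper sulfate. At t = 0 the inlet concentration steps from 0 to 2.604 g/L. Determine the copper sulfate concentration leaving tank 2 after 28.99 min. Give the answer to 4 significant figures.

1.365 g/L

Species balance on tank i: dCᵢ/dt = (Cᵢ₋₁ − Cᵢ)/τᵢ with τᵢ = Vᵢ/Q.
τ₁ = 337.3/11.96 = 28.2023 min; τ₂ = 87.15/11.96 = 7.28679 min.
Solving the cascade with C₁(0)=C₂(0)=0 gives C₂(t) = C_in[1 − (τ₁ e^(−t/τ₁) − τ₂ e^(−t/τ₂))/(τ₁ − τ₂)].
At t = 28.99: e^(−t/τ₁) = 0.357747, e^(−t/τ₂) = 0.0187150.
C₂ = 2.604·[1 − (28.2023·0.357747 − 7.28679·0.0187150)/(20.9156)] = 2.604·0.524137 = 1.36485 g/L.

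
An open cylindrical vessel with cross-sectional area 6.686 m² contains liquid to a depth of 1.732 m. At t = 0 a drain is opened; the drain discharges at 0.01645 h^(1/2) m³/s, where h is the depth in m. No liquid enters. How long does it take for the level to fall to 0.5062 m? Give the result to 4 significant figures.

A dh/dt = −Q_out = −0.01645 √h.
Separate and integrate: 2(√h − √h₀) = −(0.01645/A) t.
t = 2A(√h₀ − √h)/0.01645 = 2·6.686·(√1.732 − √0.5062)/0.01645
  = 13.3720 × (1.31605 − 0.711477) / 0.01645 = 491.453 s.

491.5 s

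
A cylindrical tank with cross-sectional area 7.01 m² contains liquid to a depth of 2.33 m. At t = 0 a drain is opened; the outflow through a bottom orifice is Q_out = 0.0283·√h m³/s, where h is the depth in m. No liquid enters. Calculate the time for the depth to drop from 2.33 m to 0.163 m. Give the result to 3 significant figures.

Volume balance on the tank: A dh/dt = −0.0283 √h.
This is separable: 2 d(√h)/dt = −0.0283/A, so √h = √h₀ − (0.0283/(2A)) t.
t = 2A(√h₀ − √h)/0.0283 = 2·7.01·(√2.33 − √0.163)/0.0283
  = 14.020 × (1.5264 − 0.40373) / 0.0283 = 556.19 s.

556 s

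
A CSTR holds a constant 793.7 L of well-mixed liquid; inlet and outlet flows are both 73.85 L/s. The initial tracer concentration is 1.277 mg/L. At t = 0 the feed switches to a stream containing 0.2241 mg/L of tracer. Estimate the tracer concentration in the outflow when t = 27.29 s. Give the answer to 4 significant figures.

0.3072 mg/L

Species balance on the tank: V dC/dt = Q(C_in − C).
Rewrite as dC/dt + C/τ = C_in/τ, τ = V/Q = 10.7475 s.
Solution: C(t) = C_in + (C₀ − C_in) e^(−t/τ).
C(27.29) = 0.2241 + (1.277 − 0.2241)·e^(−27.29/10.7475) = 0.2241 + (1.05290)·0.0789292 = 0.307205 mg/L.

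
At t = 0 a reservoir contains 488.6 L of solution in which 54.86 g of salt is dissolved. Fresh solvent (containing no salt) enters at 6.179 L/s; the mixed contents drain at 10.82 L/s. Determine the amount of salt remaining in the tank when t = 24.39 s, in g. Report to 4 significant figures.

Total volume: dV/dt = Q_in − Q_out = -4.64100 L/s, so V(t) = 488.6 − 4.64100 t and V(24.39) = 375.406 L.
Species balance (pure solvent in): dm/dt = −Q_out · m/V(t).
dm/m = −Q_out dt/(V₀ − 4.64100 t); integrating gives ln(m/m₀) = −(Q_out/(Q_in−Q_out)) ln(V/V₀).
m = m₀ (V₀/V)^(Q_out/(Q_in−Q_out)) = 54.86 × (488.6/375.406)^(-2.33139) = 29.6772 g.

29.68 g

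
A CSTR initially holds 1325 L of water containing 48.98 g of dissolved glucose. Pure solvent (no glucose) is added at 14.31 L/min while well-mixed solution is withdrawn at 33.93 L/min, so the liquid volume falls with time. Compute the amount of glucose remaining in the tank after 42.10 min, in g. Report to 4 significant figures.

Let m(t) be the amount of glucose. Volume: V(t) = V₀ + (Q_in − Q_out) t = 1325 − 19.6200 t; V(42.10) = 498.998 L.
Species balance (pure solvent in): dm/dt = −Q_out · m/V(t).
dm/m = −Q_out dt/(V₀ − 19.6200 t); integrating gives ln(m/m₀) = −(Q_out/(Q_in−Q_out)) ln(V/V₀).
m = m₀ (V₀/V)^(Q_out/(Q_in−Q_out)) = 48.98 × (1325/498.998)^(-1.72936) = 9.04833 g.

9.048 g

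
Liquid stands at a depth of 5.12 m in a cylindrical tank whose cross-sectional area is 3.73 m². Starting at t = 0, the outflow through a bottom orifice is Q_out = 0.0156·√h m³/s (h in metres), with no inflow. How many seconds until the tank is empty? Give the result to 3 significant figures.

A dh/dt = −Q_out = −0.0156 √h.
∫ h^(−1/2) dh = −(0.0156/A) ∫ dt, giving 2√h = 2√h₀ − (0.0156/A) t.
Tank is empty when √h = 0: t_empty = 2A√h₀/0.0156.
t_empty = 2·3.73·√5.12/0.0156 = 7.4600·2.2627/0.0156 = 1082.1 s.

1080 s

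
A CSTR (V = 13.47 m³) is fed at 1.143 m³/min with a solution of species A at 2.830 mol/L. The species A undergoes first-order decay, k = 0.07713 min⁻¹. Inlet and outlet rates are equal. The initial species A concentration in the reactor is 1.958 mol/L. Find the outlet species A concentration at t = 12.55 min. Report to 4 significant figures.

1.545 mol/L

Accumulation = in − out − consumed: V dC/dt = Q C_in − Q C − k V C.
This is linear with rate a = Q/V + k = 0.161985 min⁻¹.
C_ss = Q C_in/(Q + kV) = 1.48248 mol/L; C(t) = C_ss + (C₀ − C_ss) e^(−a t).
C(12.55) = 1.48248 + (0.475517)·e^(−0.161985·12.55) = 1.48248 + (0.475517)·0.130953 = 1.54475 mol/L.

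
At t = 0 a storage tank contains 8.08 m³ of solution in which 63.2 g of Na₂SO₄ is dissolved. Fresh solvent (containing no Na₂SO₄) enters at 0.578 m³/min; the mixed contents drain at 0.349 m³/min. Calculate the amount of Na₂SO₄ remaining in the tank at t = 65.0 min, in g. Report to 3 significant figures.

Total volume: dV/dt = Q_in − Q_out = 0.22900 m³/min, so V(t) = 8.08 + 0.22900 t and V(65.0) = 22.965 m³.
Species balance (pure solvent in): dm/dt = −Q_out · m/V(t).
dm/m = −Q_out dt/(V₀ + 0.22900 t); integrating gives ln(m/m₀) = −(Q_out/(Q_in−Q_out)) ln(V/V₀).
m = m₀ (V₀/V)^(Q_out/(Q_in−Q_out)) = 63.2 × (8.08/22.965)^(1.5240) = 12.863 g.

12.9 g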